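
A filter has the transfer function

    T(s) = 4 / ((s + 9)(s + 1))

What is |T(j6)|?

|T(j6)| ≈ 0.06079

Substitute s = j6: numerator = 4, denominator = -27 + j60.
|T(j6)| = |4| / |-27 + j60| = 4 / 65.795 ≈ 0.06079.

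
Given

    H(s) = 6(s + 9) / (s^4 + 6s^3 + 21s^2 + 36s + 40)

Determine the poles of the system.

s = -1 ± 2j, -2 ± 2j

The poles are the roots of the denominator s^4 + 6s^3 + 21s^2 + 36s + 40 = 0.
No real roots exist; factor into two real quadratics: (s^2 + 2s + 5)(s^2 + 4s + 8) = 0.
Each quadratic gives a conjugate pair via the quadratic formula.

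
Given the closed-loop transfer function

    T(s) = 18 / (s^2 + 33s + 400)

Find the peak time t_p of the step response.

t_p ≈ 0.2780 s

Comparing s^2 + 33s + 400 to s^2 + 2ζωₙs + ωₙ²: ωₙ = 20 rad/s and ζ = 33/(2·20) = 0.825.
ζωₙ = 33/2 = 16.5, so ω_d = ωₙ√(1−ζ²) = √(ωₙ² − (ζωₙ)²) = √(400 − 16.5²) = √127.75 ≈ 11.30 rad/s.
t_p = π/ω_d = π/11.30 ≈ 0.2780 s.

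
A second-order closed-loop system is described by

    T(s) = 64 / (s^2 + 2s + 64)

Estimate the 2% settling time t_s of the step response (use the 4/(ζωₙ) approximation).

t_s ≈ 4 s

Comparing s^2 + 2s + 64 to s^2 + 2ζωₙs + ωₙ²: ωₙ = 8 rad/s and ζ = 2/(2·8) = 0.125.
ζωₙ = 2/2 = 1, so t_s ≈ 4/(ζωₙ) = 4/1 = 4 s.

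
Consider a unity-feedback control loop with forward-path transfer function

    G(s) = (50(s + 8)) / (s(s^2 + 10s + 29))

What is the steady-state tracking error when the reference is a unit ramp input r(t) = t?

G(s) has one pole at the origin.
This is a Type 1 system. Kv = lim_{s→0} s·G(s) = 400/29.
e_ss = 1/Kv = 1/(400/29) = 29/400 ≈ 0.07250.

e_ss = 0.07250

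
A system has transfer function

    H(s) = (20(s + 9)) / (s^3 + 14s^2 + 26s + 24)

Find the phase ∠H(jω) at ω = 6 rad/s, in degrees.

∠H(j6) ≈ -153.4°

At s = j6: numerator = 180 + j120, denominator = -480 - j60.
∠H = ∠num − ∠den = 33.690° − (-172.87°) = 206.6°, which wraps to -153.4°.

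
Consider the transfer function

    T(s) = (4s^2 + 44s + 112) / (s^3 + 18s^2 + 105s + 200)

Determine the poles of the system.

The poles are the roots of the denominator s^3 + 18s^2 + 105s + 200 = 0.
Trying s = -8: the polynomial evaluates to 0, so (s + 8) is a factor.
Dividing out leaves s^2 + 10s + 25 = 0.
Factoring the quadratic: (s + 5)^2 = 0.

s = -8, -5, -5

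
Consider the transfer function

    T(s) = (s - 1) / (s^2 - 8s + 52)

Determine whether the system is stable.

unstable

The denominator s^2 - 8s + 52 factors as (s^2 - 8s + 52), giving poles at s = 4 + 6j, 4 - 6j.
Since the pole(s) at s = 4 + 6j, 4 - 6j lie in the right half-plane, the system is unstable.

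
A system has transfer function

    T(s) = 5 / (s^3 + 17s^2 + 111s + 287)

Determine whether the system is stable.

stable

The denominator s^3 + 17s^2 + 111s + 287 factors as (s^2 + 10s + 41)(s + 7), giving poles at s = -5 ± 4j, -7.
Since all poles lie strictly in the left half-plane, the system is stable.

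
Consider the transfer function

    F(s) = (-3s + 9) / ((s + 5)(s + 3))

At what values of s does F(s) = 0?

s = 3

Set the numerator to zero: -3s + 9 = 0, i.e. -3·(s - 3) = 0.
So s = 3.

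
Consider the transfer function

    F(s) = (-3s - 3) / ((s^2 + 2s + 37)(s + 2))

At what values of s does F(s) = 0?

s = -1

Set the numerator to zero: -3s - 3 = 0, i.e. -3·(s + 1) = 0.
So s = -1.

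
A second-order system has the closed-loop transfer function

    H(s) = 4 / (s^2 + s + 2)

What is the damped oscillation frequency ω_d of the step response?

Comparing s^2 + s + 2 to s^2 + 2ζωₙs + ωₙ²: ωₙ = √2 ≈ 1.414 rad/s and ζ = 1/(2·√2) ≈ 0.3536.
ζωₙ = 1/2 = 0.5, so ω_d = ωₙ√(1−ζ²) = √(ωₙ² − (ζωₙ)²) = √(2 − 0.5²) = √1.75 ≈ 1.323 rad/s.

ω_d ≈ 1.323 rad/s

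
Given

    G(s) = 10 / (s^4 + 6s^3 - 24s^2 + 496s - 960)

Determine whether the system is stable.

The denominator s^4 + 6s^3 - 24s^2 + 496s - 960 factors as (s^2 - 4s + 40)(s - 2)(s + 12), giving poles at s = 2 ± 6j, 2, -12.
Since the pole(s) at s = 2 + 6j, 2 - 6j, 2 lie in the right half-plane, the system is unstable.

unstable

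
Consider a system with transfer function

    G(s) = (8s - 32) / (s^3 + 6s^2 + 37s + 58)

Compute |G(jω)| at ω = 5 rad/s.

|G(j5)| ≈ 0.4664

Substitute s = j5: numerator = -32 + j40, denominator = -92 + j60.
|G(j5)| = |-32 + j40| / |-92 + j60| = 51.225 / 109.84 ≈ 0.4664.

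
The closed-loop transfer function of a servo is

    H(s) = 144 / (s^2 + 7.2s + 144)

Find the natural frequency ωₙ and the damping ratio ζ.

Compare the denominator to the standard form s^2 + 2ζωₙs + ωₙ².
ωₙ² = 144, so ωₙ = 12 rad/s.
2ζωₙ = 7.2, so ζ = 7.2/(2·12) = 0.3.
With ζ = 0.3 the response is underdamped.

ωₙ = 12 rad/s, ζ = 0.3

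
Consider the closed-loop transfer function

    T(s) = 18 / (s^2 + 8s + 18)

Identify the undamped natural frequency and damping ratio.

Compare the denominator to the standard form s^2 + 2ζωₙs + ωₙ².
ωₙ² = 18, so ωₙ = √18 ≈ 4.243 rad/s.
2ζωₙ = 8, so ζ = 8/(2·√18) ≈ 0.9428.
With ζ = 0.9428 the response is underdamped.

ωₙ ≈ 4.243 rad/s, ζ ≈ 0.9428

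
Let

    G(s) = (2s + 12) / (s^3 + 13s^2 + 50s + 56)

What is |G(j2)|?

Substitute s = j2: numerator = 12 + j4, denominator = 4 + j92.
|G(j2)| = |12 + j4| / |4 + j92| = 12.649 / 92.087 ≈ 0.1374.

|G(j2)| ≈ 0.1374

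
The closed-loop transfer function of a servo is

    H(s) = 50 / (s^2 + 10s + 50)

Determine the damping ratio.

Compare the denominator to the standard form s^2 + 2ζωₙs + ωₙ².
ωₙ² = 50, so ωₙ = √50 ≈ 7.071 rad/s.
2ζωₙ = 10, so ζ = 10/(2·√50) ≈ 0.7071.
With ζ = 0.7071 the response is underdamped.

ζ ≈ 0.7071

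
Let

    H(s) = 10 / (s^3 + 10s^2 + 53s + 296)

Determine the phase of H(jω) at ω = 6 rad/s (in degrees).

At s = j6: numerator = 10, denominator = -64 + j102.
∠H = ∠num − ∠den = 0° − (122.11°) = -122.1°.

∠H(j6) ≈ -122.1°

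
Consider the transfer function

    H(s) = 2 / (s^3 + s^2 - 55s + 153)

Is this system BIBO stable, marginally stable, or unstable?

unstable

The denominator s^3 + s^2 - 55s + 153 factors as (s + 9)(s^2 - 8s + 17), giving poles at s = -9, 4 ± j.
Since the pole(s) at s = 4 + j, 4 - j lie in the right half-plane, the system is unstable.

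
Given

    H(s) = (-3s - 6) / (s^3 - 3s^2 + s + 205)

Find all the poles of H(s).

s = 4 ± 5j, -5

The poles are the roots of the denominator s^3 - 3s^2 + s + 205 = 0.
Trying s = -5: the polynomial evaluates to 0, so (s + 5) is a factor.
Dividing out leaves s^2 - 8s + 41 = 0.
The quadratic formula then gives s = 4 ± 5j.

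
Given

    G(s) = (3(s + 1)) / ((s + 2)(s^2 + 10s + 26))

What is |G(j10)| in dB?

|G(j10)|_dB ≈ -32.5 dB

Substitute s = j10: numerator = 3 + j30, denominator = -1148 - j540.
|G(j10)| = |3 + j30| / |-1148 - j540| = 30.150 / 1268.7 ≈ 0.02376.
In decibels: 20·log₁₀(0.02376) ≈ -32.5 dB.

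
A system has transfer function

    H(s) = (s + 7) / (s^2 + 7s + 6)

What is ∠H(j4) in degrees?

∠H(j4) ≈ -79.91°

At s = j4: numerator = 7 + j4, denominator = -10 + j28.
∠H = ∠num − ∠den = 29.745° − (109.65°) = -79.91°.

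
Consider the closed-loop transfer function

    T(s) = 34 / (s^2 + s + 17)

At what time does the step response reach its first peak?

t_p ≈ 0.7676 s

Comparing s^2 + s + 17 to s^2 + 2ζωₙs + ωₙ²: ωₙ = √17 ≈ 4.123 rad/s and ζ = 1/(2·√17) ≈ 0.1213.
ζωₙ = 1/2 = 0.5, so ω_d = ωₙ√(1−ζ²) = √(ωₙ² − (ζωₙ)²) = √(17 − 0.5²) = √16.75 ≈ 4.093 rad/s.
t_p = π/ω_d = π/4.093 ≈ 0.7676 s.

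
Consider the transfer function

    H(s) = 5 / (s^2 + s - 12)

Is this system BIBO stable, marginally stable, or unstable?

The denominator s^2 + s - 12 factors as (s - 3)(s + 4), giving poles at s = 3, -4.
Since the pole(s) at s = 3 lie in the right half-plane, the system is unstable.

unstable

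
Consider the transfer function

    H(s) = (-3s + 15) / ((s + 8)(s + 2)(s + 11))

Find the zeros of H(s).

Set the numerator to zero: -3s + 15 = 0, i.e. -3·(s - 5) = 0.
So s = 5.

s = 5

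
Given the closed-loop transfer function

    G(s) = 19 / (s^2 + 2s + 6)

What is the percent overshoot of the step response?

Comparing s^2 + 2s + 6 to s^2 + 2ζωₙs + ωₙ²: ωₙ = √6 ≈ 2.449 rad/s and ζ = 2/(2·√6) ≈ 0.4082.
%OS = 100·exp(−πζ/√(1−ζ²)) = 100·exp(−π·0.4082/√(1−0.4082²)) ≈ 24.5%.

%OS ≈ 24.5%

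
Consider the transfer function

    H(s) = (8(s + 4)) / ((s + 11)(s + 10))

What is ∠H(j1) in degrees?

At s = j1: numerator = 32 + j8, denominator = 109 + j21.
∠H = ∠num − ∠den = 14.036° − (10.905°) = 3.131°.

∠H(j1) ≈ 3.131°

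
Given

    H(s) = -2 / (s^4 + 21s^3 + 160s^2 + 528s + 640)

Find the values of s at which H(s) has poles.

The poles are the roots of the denominator s^4 + 21s^3 + 160s^2 + 528s + 640 = 0.
Trying s = -4: the polynomial evaluates to 0, so (s + 4) is a factor.
Dividing out leaves s^3 + 17s^2 + 92s + 160 = 0.
This factors further as (s + 5)(s + 8)(s + 4) = 0.

s = -4, -5, -8, -4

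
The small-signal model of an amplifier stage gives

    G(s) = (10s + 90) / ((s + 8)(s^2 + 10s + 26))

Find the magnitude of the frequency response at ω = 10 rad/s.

Substitute s = j10: numerator = 90 + j100, denominator = -1592 + j60.
|G(j10)| = |90 + j100| / |-1592 + j60| = 134.54 / 1593.1 ≈ 0.08445.

|G(j10)| ≈ 0.08445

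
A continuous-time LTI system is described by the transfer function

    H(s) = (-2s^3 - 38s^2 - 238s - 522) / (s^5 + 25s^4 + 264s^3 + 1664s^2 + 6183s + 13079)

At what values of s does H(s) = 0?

s = -9, -5 ± 2j

Set the numerator to zero: -2s^3 - 38s^2 - 238s - 522 = 0, i.e. -2·(s^3 + 19s^2 + 119s + 261) = 0.
Factoring: (s + 9)(s^2 + 10s + 29) = 0.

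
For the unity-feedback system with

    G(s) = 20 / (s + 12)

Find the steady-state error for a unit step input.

G(s) has no poles at the origin.
This is a Type 0 system. Kp = lim_{s→0} G(s) = 20/12 = 5/3.
e_ss = 1/(1 + Kp) = 1/(1 + 5/3) = 3/8 ≈ 0.3750.

e_ss = 0.3750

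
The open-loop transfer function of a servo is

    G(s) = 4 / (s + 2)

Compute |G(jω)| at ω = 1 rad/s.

|G(j1)| ≈ 1.789

Substitute s = j1: numerator = 4, denominator = 2 + j1.
|G(j1)| = |4| / |2 + j1| = 4 / 2.2361 ≈ 1.789.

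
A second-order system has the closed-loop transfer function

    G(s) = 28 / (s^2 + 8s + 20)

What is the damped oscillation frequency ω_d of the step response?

ω_d = 2 rad/s

Comparing s^2 + 8s + 20 to s^2 + 2ζωₙs + ωₙ²: ωₙ = √20 ≈ 4.472 rad/s and ζ = 8/(2·√20) ≈ 0.8944.
ζωₙ = 8/2 = 4, so ω_d = ωₙ√(1−ζ²) = √(ωₙ² − (ζωₙ)²) = √(20 − 4²) = √4 = 2 rad/s.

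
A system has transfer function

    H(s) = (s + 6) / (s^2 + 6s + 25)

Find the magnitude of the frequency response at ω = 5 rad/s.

|H(j5)| ≈ 0.2603

Substitute s = j5: numerator = 6 + j5, denominator = j30.
|H(j5)| = |6 + j5| / |j30| = 7.8102 / 30 ≈ 0.2603.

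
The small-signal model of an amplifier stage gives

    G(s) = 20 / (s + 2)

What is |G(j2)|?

Substitute s = j2: numerator = 20, denominator = 2 + j2.
|G(j2)| = |20| / |2 + j2| = 20 / 2.8284 ≈ 7.071.

|G(j2)| ≈ 7.071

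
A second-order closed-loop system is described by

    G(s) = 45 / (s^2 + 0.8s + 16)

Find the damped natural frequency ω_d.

ω_d ≈ 3.980 rad/s

Comparing s^2 + 0.8s + 16 to s^2 + 2ζωₙs + ωₙ²: ωₙ = 4 rad/s and ζ = 0.8/(2·4) = 0.1.
ζωₙ = 0.8/2 = 0.4, so ω_d = ωₙ√(1−ζ²) = √(ωₙ² − (ζωₙ)²) = √(16 − 0.4²) = √15.84 ≈ 3.980 rad/s.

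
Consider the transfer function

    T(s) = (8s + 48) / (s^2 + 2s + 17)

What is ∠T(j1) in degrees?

At s = j1: numerator = 48 + j8, denominator = 16 + j2.
∠T = ∠num − ∠den = 9.4623° − (7.1250°) = 2.337°.

∠T(j1) ≈ 2.337°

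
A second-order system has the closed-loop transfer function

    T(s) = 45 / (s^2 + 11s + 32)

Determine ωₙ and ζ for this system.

ωₙ ≈ 5.657 rad/s, ζ ≈ 0.9723

Compare the denominator to the standard form s^2 + 2ζωₙs + ωₙ².
ωₙ² = 32, so ωₙ = √32 ≈ 5.657 rad/s.
2ζωₙ = 11, so ζ = 11/(2·√32) ≈ 0.9723.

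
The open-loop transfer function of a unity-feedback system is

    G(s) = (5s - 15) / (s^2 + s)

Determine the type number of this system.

Type 1

Factor s from the denominator: s^2 + s = s·(s + 1).
There is 1 pole at the origin, so the system is Type 1.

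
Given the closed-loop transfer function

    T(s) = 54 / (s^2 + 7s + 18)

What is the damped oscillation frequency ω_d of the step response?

ω_d ≈ 2.398 rad/s

Comparing s^2 + 7s + 18 to s^2 + 2ζωₙs + ωₙ²: ωₙ = √18 ≈ 4.243 rad/s and ζ = 7/(2·√18) ≈ 0.8250.
ζωₙ = 7/2 = 3.5, so ω_d = ωₙ√(1−ζ²) = √(ωₙ² − (ζωₙ)²) = √(18 − 3.5²) = √5.75 ≈ 2.398 rad/s.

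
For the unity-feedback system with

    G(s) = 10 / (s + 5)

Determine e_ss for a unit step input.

G(s) has no poles at the origin.
This is a Type 0 system. Kp = lim_{s→0} G(s) = 10/5 = 2.
e_ss = 1/(1 + Kp) = 1/(1 + 2) = 1/3 ≈ 0.3333.

e_ss = 0.3333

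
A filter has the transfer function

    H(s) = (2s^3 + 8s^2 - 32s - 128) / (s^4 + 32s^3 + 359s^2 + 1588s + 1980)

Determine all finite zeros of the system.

Set the numerator to zero: 2s^3 + 8s^2 - 32s - 128 = 0, i.e. 2·(s^3 + 4s^2 - 16s - 64) = 0.
Factoring: (s - 4)(s + 4)^2 = 0.

s = 4, -4, -4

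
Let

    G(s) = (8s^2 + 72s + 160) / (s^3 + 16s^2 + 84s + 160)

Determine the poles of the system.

s = -4 + 2j, -4 - 2j, -8

The poles are the roots of the denominator s^3 + 16s^2 + 84s + 160 = 0.
Trying s = -8: the polynomial evaluates to 0, so (s + 8) is a factor.
Dividing out leaves s^2 + 8s + 20 = 0.
The quadratic formula then gives s = -4 ± 2j.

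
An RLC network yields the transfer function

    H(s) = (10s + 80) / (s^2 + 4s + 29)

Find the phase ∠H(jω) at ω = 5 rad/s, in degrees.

At s = j5: numerator = 80 + j50, denominator = 4 + j20.
∠H = ∠num − ∠den = 32.005° − (78.690°) = -46.68°.

∠H(j5) ≈ -46.68°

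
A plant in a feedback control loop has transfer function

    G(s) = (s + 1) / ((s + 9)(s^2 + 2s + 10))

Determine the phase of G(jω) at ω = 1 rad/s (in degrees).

At s = j1: numerator = 1 + j1, denominator = 79 + j27.
∠G = ∠num − ∠den = 45° − (18.869°) = 26.13°.

∠G(j1) ≈ 26.13°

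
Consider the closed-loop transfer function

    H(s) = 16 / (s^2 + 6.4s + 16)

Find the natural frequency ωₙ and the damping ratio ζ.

Compare the denominator to the standard form s^2 + 2ζωₙs + ωₙ².
ωₙ² = 16, so ωₙ = 4 rad/s.
2ζωₙ = 6.4, so ζ = 6.4/(2·4) = 0.8.

ωₙ = 4 rad/s, ζ = 0.8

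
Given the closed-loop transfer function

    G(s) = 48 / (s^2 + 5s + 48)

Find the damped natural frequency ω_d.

Comparing s^2 + 5s + 48 to s^2 + 2ζωₙs + ωₙ²: ωₙ = √48 ≈ 6.928 rad/s and ζ = 5/(2·√48) ≈ 0.3608.
ζωₙ = 5/2 = 2.5, so ω_d = ωₙ√(1−ζ²) = √(ωₙ² − (ζωₙ)²) = √(48 − 2.5²) = √41.75 ≈ 6.461 rad/s.

ω_d ≈ 6.461 rad/s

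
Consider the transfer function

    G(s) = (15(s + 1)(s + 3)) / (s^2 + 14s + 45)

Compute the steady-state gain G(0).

G(0) = 1

Set s = 0: G(0) = (45) / (45) = 1.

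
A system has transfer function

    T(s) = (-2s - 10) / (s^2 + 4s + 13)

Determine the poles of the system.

s = -2 ± 3j

The poles are the roots of the denominator s^2 + 4s + 13 = 0.
Using the quadratic formula: s = (-4 ± √(-36))/2 = -2 ± 3j.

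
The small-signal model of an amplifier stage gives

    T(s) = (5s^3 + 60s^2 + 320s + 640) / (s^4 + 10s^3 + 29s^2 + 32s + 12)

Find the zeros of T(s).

Set the numerator to zero: 5s^3 + 60s^2 + 320s + 640 = 0, i.e. 5·(s^3 + 12s^2 + 64s + 128) = 0.
Factoring: (s + 4)(s^2 + 8s + 32) = 0.

s = -4, -4 + 4j, -4 - 4j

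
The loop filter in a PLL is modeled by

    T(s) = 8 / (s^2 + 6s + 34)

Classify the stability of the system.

The poles can be read from the denominator factors: s = -3 ± 5j.
Since all poles lie strictly in the left half-plane, the system is stable.

stable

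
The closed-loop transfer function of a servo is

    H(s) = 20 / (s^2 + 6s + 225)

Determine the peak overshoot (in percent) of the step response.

Comparing s^2 + 6s + 225 to s^2 + 2ζωₙs + ωₙ²: ωₙ = 15 rad/s and ζ = 6/(2·15) = 0.2.
%OS = 100·exp(−πζ/√(1−ζ²)) = 100·exp(−π·0.2/√(1−0.2²)) ≈ 52.7%.

%OS ≈ 52.7%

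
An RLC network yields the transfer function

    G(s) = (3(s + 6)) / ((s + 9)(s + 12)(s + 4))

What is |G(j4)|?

Substitute s = j4: numerator = 18 + j12, denominator = 32 + j704.
|G(j4)| = |18 + j12| / |32 + j704| = 21.633 / 704.73 ≈ 0.03070.

|G(j4)| ≈ 0.03070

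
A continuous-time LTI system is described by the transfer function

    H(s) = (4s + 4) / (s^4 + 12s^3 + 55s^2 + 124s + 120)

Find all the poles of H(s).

s = -5, -2 ± 2j, -3

The poles are the roots of the denominator s^4 + 12s^3 + 55s^2 + 124s + 120 = 0.
Trying s = -5: the polynomial evaluates to 0, so (s + 5) is a factor.
Dividing out leaves s^3 + 7s^2 + 20s + 24 = 0.
This factors further as (s^2 + 4s + 8)(s + 3) = 0.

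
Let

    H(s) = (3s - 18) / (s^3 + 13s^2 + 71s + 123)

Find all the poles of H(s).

s = -5 ± 4j, -3

The poles are the roots of the denominator s^3 + 13s^2 + 71s + 123 = 0.
Trying s = -3: the polynomial evaluates to 0, so (s + 3) is a factor.
Dividing out leaves s^2 + 10s + 41 = 0.
The quadratic formula then gives s = -5 ± 4j.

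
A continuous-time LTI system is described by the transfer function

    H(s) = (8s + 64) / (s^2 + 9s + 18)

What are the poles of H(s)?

s = -3, -6

The poles are the roots of the denominator s^2 + 9s + 18 = 0.
Factoring: (s + 3)(s + 6) = 0, so s = -3 and s = -6.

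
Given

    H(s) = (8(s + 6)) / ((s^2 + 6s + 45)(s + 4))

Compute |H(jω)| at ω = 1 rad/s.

Substitute s = j1: numerator = 48 + j8, denominator = 170 + j68.
|H(j1)| = |48 + j8| / |170 + j68| = 48.662 / 183.10 ≈ 0.2658.

|H(j1)| ≈ 0.2658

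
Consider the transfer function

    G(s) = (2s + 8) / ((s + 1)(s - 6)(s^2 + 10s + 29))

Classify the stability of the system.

unstable

The poles can be read from the denominator factors: s = -1, 6, -5 ± 2j.
Since the pole(s) at s = 6 lie in the right half-plane, the system is unstable.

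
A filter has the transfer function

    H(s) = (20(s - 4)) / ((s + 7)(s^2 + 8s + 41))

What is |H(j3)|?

Substitute s = j3: numerator = -80 + j60, denominator = 152 + j264.
|H(j3)| = |-80 + j60| / |152 + j264| = 100 / 304.63 ≈ 0.3283.

|H(j3)| ≈ 0.3283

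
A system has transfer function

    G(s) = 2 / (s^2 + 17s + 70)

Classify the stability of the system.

The denominator s^2 + 17s + 70 factors as (s + 10)(s + 7), giving poles at s = -10, -7.
Since all poles lie strictly in the left half-plane, the system is stable.

stable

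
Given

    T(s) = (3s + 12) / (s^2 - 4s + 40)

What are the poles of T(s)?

s = 2 + 6j, 2 - 6j

The poles are the roots of the denominator s^2 - 4s + 40 = 0.
Using the quadratic formula: s = (4 ± √(-144))/2 = 2 ± 6j.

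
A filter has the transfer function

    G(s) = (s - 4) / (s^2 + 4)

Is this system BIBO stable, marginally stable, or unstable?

The denominator s^2 + 4 factors as (s^2 + 4), giving poles at s = 2j, -2j.
Since the simple pole(s) at s = ±2j lie on the jω-axis with none in the right half-plane, the system is marginally stable.

marginally stable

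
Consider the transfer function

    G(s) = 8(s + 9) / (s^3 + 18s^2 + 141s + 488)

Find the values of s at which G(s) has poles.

The poles are the roots of the denominator s^3 + 18s^2 + 141s + 488 = 0.
Trying s = -8: the polynomial evaluates to 0, so (s + 8) is a factor.
Dividing out leaves s^2 + 10s + 61 = 0.
The quadratic formula then gives s = -5 ± 6j.

s = -5 ± 6j, -8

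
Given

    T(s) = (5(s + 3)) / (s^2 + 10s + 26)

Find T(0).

T(0) = 15/26 ≈ 0.5769

At s = 0 each factor (s + a) contributes a and each (s^2 + bs + c) contributes c.
T(0) = 5·(3) / ((26)) = 15/26 = 15/26.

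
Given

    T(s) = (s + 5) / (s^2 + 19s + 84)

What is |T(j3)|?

Substitute s = j3: numerator = 5 + j3, denominator = 75 + j57.
|T(j3)| = |5 + j3| / |75 + j57| = 5.8310 / 94.202 ≈ 0.06190.

|T(j3)| ≈ 0.06190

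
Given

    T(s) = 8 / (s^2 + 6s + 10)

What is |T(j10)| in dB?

Substitute s = j10: numerator = 8, denominator = -90 + j60.
|T(j10)| = |8| / |-90 + j60| = 8 / 108.17 ≈ 0.07396.
In decibels: 20·log₁₀(0.07396) ≈ -22.6 dB.

|T(j10)|_dB ≈ -22.6 dB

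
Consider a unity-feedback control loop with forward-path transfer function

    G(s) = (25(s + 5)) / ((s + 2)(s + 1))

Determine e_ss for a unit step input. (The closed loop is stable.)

G(s) has no poles at the origin.
This is a Type 0 system. Kp = lim_{s→0} G(s) = 125/2.
e_ss = 1/(1 + Kp) = 1/(1 + 125/2) = 2/127 ≈ 0.01575.

e_ss = 0.01575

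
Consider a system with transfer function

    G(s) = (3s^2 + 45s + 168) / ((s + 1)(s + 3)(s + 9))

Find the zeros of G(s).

Set the numerator to zero: 3s^2 + 45s + 168 = 0, i.e. 3·(s^2 + 15s + 56) = 0.
Factoring: (s + 7)(s + 8) = 0.

s = -7, -8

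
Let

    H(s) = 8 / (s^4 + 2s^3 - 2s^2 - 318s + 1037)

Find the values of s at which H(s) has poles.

s = 4 ± j, -5 ± 6j

The poles are the roots of the denominator s^4 + 2s^3 - 2s^2 - 318s + 1037 = 0.
No real roots exist; factor into two real quadratics: (s^2 - 8s + 17)(s^2 + 10s + 61) = 0.
Each quadratic gives a conjugate pair via the quadratic formula.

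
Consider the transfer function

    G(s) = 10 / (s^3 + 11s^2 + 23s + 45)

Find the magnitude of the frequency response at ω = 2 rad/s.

|G(j2)| ≈ 0.2631

Substitute s = j2: numerator = 10, denominator = 1 + j38.
|G(j2)| = |10| / |1 + j38| = 10 / 38.013 ≈ 0.2631.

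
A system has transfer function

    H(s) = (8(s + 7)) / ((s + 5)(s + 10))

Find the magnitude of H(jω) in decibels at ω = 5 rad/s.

|H(j5)|_dB ≈ -1.20 dB

Substitute s = j5: numerator = 56 + j40, denominator = 25 + j75.
|H(j5)| = |56 + j40| / |25 + j75| = 68.819 / 79.057 ≈ 0.8705.
In decibels: 20·log₁₀(0.8705) ≈ -1.20 dB.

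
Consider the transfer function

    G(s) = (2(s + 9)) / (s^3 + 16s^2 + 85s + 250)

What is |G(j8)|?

|G(j8)| ≈ 0.03041

Substitute s = j8: numerator = 18 + j16, denominator = -774 + j168.
|G(j8)| = |18 + j16| / |-774 + j168| = 24.083 / 792.02 ≈ 0.03041.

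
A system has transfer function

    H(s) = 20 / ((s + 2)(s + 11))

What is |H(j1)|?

|H(j1)| ≈ 0.8098

Substitute s = j1: numerator = 20, denominator = 21 + j13.
|H(j1)| = |20| / |21 + j13| = 20 / 24.698 ≈ 0.8098.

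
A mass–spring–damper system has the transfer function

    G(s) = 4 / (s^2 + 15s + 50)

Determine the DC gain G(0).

Set s = 0: G(0) = (4) / (50) = 2/25.

G(0) = 2/25 ≈ 0.08000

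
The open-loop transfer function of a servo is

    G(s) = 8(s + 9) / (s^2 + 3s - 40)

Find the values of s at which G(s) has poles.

The poles are the roots of the denominator s^2 + 3s - 40 = 0.
Factoring: (s + 8)(s - 5) = 0, so s = -8 and s = 5.

s = -8, 5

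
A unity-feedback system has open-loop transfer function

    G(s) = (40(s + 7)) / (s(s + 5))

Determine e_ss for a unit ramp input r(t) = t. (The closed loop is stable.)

G(s) has one pole at the origin.
This is a Type 1 system. Kv = lim_{s→0} s·G(s) = 280/5 = 56.
e_ss = 1/Kv = 1/(56) = 1/56 ≈ 0.01786.

e_ss = 0.01786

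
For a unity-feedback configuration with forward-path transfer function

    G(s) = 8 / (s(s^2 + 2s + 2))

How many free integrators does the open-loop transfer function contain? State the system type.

Type 1

The denominator has 1 factor of s at the origin (free integrator), so this is a Type 1 system.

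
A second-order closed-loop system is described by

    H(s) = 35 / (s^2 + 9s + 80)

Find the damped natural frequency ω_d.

ω_d ≈ 7.730 rad/s

Comparing s^2 + 9s + 80 to s^2 + 2ζωₙs + ωₙ²: ωₙ = √80 ≈ 8.944 rad/s and ζ = 9/(2·√80) ≈ 0.5031.
ζωₙ = 9/2 = 4.5, so ω_d = ωₙ√(1−ζ²) = √(ωₙ² − (ζωₙ)²) = √(80 − 4.5²) = √59.75 ≈ 7.730 rad/s.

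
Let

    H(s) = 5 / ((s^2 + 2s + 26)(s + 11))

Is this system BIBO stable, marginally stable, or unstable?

stable

The poles can be read from the denominator factors: s = -1 ± 5j, -11.
Since all poles lie strictly in the left half-plane, the system is stable.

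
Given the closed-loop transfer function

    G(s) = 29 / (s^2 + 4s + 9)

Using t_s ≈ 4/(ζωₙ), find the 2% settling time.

Comparing s^2 + 4s + 9 to s^2 + 2ζωₙs + ωₙ²: ωₙ = 3 rad/s and ζ = 4/(2·3) ≈ 0.6667.
ζωₙ = 4/2 = 2, so t_s ≈ 4/(ζωₙ) = 4/2 = 2 s.

t_s ≈ 2 s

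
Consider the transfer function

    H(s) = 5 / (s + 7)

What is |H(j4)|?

Substitute s = j4: numerator = 5, denominator = 7 + j4.
|H(j4)| = |5| / |7 + j4| = 5 / 8.0623 ≈ 0.6202.

|H(j4)| ≈ 0.6202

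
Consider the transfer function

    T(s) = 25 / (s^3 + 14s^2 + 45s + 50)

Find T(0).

T(0) = 1/2 ≈ 0.5000

Set s = 0: T(0) = (25) / (50) = 1/2.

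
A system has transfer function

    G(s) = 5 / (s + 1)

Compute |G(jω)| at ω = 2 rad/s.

Substitute s = j2: numerator = 5, denominator = 1 + j2.
|G(j2)| = |5| / |1 + j2| = 5 / 2.2361 ≈ 2.236.

|G(j2)| ≈ 2.236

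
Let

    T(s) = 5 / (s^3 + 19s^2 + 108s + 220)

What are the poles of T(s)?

The poles are the roots of the denominator s^3 + 19s^2 + 108s + 220 = 0.
Trying s = -11: the polynomial evaluates to 0, so (s + 11) is a factor.
Dividing out leaves s^2 + 8s + 20 = 0.
The quadratic formula then gives s = -4 ± 2j.

s = -4 + 2j, -4 - 2j, -11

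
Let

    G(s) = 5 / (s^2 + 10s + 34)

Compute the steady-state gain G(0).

Set s = 0: G(0) = (5) / (34) = 5/34.

G(0) = 5/34 ≈ 0.1471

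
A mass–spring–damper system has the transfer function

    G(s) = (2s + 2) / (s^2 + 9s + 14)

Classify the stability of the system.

The denominator s^2 + 9s + 14 factors as (s + 7)(s + 2), giving poles at s = -7, -2.
Since all poles lie strictly in the left half-plane, the system is stable.

stable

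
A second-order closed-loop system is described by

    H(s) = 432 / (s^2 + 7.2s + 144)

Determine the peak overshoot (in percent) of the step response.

%OS ≈ 37.2%

Comparing s^2 + 7.2s + 144 to s^2 + 2ζωₙs + ωₙ²: ωₙ = 12 rad/s and ζ = 7.2/(2·12) = 0.3.
%OS = 100·exp(−πζ/√(1−ζ²)) = 100·exp(−π·0.3/√(1−0.3²)) ≈ 37.2%.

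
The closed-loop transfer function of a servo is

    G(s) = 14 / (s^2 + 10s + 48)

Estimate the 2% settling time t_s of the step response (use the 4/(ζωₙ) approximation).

t_s ≈ 0.8000 s

Comparing s^2 + 10s + 48 to s^2 + 2ζωₙs + ωₙ²: ωₙ = √48 ≈ 6.928 rad/s and ζ = 10/(2·√48) ≈ 0.7217.
ζωₙ = 10/2 = 5, so t_s ≈ 4/(ζωₙ) = 4/5 = 0.8000 s.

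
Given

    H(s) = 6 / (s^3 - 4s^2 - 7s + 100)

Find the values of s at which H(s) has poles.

s = 4 ± 3j, -4

The poles are the roots of the denominator s^3 - 4s^2 - 7s + 100 = 0.
Trying s = -4: the polynomial evaluates to 0, so (s + 4) is a factor.
Dividing out leaves s^2 - 8s + 25 = 0.
The quadratic formula then gives s = 4 ± 3j.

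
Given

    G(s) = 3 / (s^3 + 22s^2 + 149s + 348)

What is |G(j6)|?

|G(j6)| ≈ 0.003702

Substitute s = j6: numerator = 3, denominator = -444 + j678.
|G(j6)| = |3| / |-444 + j678| = 3 / 810.44 ≈ 0.003702.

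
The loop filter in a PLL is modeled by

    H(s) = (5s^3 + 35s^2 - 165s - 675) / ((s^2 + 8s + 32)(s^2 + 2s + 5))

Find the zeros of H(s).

Set the numerator to zero: 5s^3 + 35s^2 - 165s - 675 = 0, i.e. 5·(s^3 + 7s^2 - 33s - 135) = 0.
Factoring: (s + 3)(s + 9)(s - 5) = 0.

s = -3, -9, 5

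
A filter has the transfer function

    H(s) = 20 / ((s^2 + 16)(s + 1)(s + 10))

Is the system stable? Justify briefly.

marginally stable

The poles can be read from the denominator factors: s = 4j, -4j, -1, -10.
Since the simple pole(s) at s = 4j, -4j lie on the jω-axis with none in the right half-plane, the system is marginally stable.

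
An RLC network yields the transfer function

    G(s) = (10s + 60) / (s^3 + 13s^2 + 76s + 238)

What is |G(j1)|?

|G(j1)| ≈ 0.2565

Substitute s = j1: numerator = 60 + j10, denominator = 225 + j75.
|G(j1)| = |60 + j10| / |225 + j75| = 60.828 / 237.17 ≈ 0.2565.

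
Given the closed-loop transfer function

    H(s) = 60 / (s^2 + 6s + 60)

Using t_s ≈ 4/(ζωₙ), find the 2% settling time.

Comparing s^2 + 6s + 60 to s^2 + 2ζωₙs + ωₙ²: ωₙ = √60 ≈ 7.746 rad/s and ζ = 6/(2·√60) ≈ 0.3873.
ζωₙ = 6/2 = 3, so t_s ≈ 4/(ζωₙ) = 4/3 ≈ 1.333 s.

t_s ≈ 1.333 s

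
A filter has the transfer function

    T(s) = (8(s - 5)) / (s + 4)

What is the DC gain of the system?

T(0) = -10

At s = 0 each factor (s + a) contributes a and each (s^2 + bs + c) contributes c.
T(0) = 8·(-5) / ((4)) = -40/4 = -10.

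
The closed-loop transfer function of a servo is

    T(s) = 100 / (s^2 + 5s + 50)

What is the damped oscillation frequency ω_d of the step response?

ω_d ≈ 6.614 rad/s

Comparing s^2 + 5s + 50 to s^2 + 2ζωₙs + ωₙ²: ωₙ = √50 ≈ 7.071 rad/s and ζ = 5/(2·√50) ≈ 0.3536.
ζωₙ = 5/2 = 2.5, so ω_d = ωₙ√(1−ζ²) = √(ωₙ² − (ζωₙ)²) = √(50 − 2.5²) = √43.75 ≈ 6.614 rad/s.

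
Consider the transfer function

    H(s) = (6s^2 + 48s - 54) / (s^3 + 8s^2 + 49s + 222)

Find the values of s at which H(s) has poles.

s = -1 ± 6j, -6

The poles are the roots of the denominator s^3 + 8s^2 + 49s + 222 = 0.
Trying s = -6: the polynomial evaluates to 0, so (s + 6) is a factor.
Dividing out leaves s^2 + 2s + 37 = 0.
The quadratic formula then gives s = -1 ± 6j.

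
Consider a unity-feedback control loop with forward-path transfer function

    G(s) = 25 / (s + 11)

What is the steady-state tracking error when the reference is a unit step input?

G(s) has no poles at the origin.
This is a Type 0 system. Kp = lim_{s→0} G(s) = 25/11.
e_ss = 1/(1 + Kp) = 1/(1 + 25/11) = 11/36 ≈ 0.3056.

e_ss = 0.3056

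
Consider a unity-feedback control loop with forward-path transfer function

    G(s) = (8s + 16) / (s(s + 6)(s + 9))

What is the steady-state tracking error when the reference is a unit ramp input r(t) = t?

G(s) has one pole at the origin.
This is a Type 1 system. Kv = lim_{s→0} s·G(s) = 16/54 = 8/27.
e_ss = 1/Kv = 1/(8/27) = 27/8 ≈ 3.375.

e_ss = 3.375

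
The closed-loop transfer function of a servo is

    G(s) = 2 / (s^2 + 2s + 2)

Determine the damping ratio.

Compare the denominator to the standard form s^2 + 2ζωₙs + ωₙ².
ωₙ² = 2, so ωₙ = √2 ≈ 1.414 rad/s.
2ζωₙ = 2, so ζ = 2/(2·√2) ≈ 0.7071.

ζ ≈ 0.7071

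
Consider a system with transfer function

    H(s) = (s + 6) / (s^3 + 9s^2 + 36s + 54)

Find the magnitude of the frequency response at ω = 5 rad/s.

|H(j5)| ≈ 0.04348

Substitute s = j5: numerator = 6 + j5, denominator = -171 + j55.
|H(j5)| = |6 + j5| / |-171 + j55| = 7.8102 / 179.63 ≈ 0.04348.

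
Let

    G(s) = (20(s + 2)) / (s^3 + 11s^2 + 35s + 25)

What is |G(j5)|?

|G(j5)| ≈ 0.4224

Substitute s = j5: numerator = 40 + j100, denominator = -250 + j50.
|G(j5)| = |40 + j100| / |-250 + j50| = 107.70 / 254.95 ≈ 0.4224.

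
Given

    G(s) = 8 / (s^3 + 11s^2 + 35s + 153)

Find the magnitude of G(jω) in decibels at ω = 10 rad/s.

Substitute s = j10: numerator = 8, denominator = -947 - j650.
|G(j10)| = |8| / |-947 - j650| = 8 / 1148.6 ≈ 0.006965.
In decibels: 20·log₁₀(0.006965) ≈ -43.1 dB.

|G(j10)|_dB ≈ -43.1 dB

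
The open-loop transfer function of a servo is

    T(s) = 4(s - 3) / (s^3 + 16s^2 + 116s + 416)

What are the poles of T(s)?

The poles are the roots of the denominator s^3 + 16s^2 + 116s + 416 = 0.
Trying s = -8: the polynomial evaluates to 0, so (s + 8) is a factor.
Dividing out leaves s^2 + 8s + 52 = 0.
The quadratic formula then gives s = -4 ± 6j.

s = -4 ± 6j, -8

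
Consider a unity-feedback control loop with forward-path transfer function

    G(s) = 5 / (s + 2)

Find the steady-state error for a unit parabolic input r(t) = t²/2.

G(s) has no poles at the origin.
This is a Type 0 system; Ka = lim_{s→0} s^2·G(s) = 0, so the steady-state error for a parabola input is infinite.

e_ss = ∞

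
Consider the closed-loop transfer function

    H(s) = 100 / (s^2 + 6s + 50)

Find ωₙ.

ωₙ ≈ 7.071 rad/s

Compare the denominator to the standard form s^2 + 2ζωₙs + ωₙ².
ωₙ² = 50, so ωₙ = √50 ≈ 7.071 rad/s.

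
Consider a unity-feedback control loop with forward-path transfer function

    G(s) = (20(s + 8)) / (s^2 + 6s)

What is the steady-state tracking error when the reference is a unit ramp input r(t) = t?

G(s) has one pole at the origin.
This is a Type 1 system. Kv = lim_{s→0} s·G(s) = 160/6 = 80/3.
e_ss = 1/Kv = 1/(80/3) = 3/80 ≈ 0.03750.

e_ss = 0.03750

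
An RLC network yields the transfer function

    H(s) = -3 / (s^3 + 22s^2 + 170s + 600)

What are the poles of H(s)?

The poles are the roots of the denominator s^3 + 22s^2 + 170s + 600 = 0.
Trying s = -12: the polynomial evaluates to 0, so (s + 12) is a factor.
Dividing out leaves s^2 + 10s + 50 = 0.
The quadratic formula then gives s = -5 ± 5j.

s = -12, -5 + 5j, -5 - 5j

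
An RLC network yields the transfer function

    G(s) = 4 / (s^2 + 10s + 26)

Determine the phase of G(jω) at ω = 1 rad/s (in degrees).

At s = j1: numerator = 4, denominator = 25 + j10.
∠G = ∠num − ∠den = 0° − (21.801°) = -21.80°.

∠G(j1) ≈ -21.80°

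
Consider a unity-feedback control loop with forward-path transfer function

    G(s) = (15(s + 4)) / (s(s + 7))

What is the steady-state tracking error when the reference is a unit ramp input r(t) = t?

e_ss = 0.1167

G(s) has one pole at the origin.
This is a Type 1 system. Kv = lim_{s→0} s·G(s) = 60/7.
e_ss = 1/Kv = 1/(60/7) = 7/60 ≈ 0.1167.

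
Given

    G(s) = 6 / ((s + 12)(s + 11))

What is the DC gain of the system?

G(0) = 1/22 ≈ 0.04545

At s = 0 each factor (s + a) contributes a and each (s^2 + bs + c) contributes c.
G(0) = 6·1 / ((12) · (11)) = 6/132 = 1/22.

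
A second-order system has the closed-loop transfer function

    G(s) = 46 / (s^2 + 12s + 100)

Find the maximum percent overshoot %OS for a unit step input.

Comparing s^2 + 12s + 100 to s^2 + 2ζωₙs + ωₙ²: ωₙ = 10 rad/s and ζ = 12/(2·10) = 0.6.
%OS = 100·exp(−πζ/√(1−ζ²)) = 100·exp(−π·0.6/√(1−0.6²)) ≈ 9.48%.

%OS ≈ 9.48%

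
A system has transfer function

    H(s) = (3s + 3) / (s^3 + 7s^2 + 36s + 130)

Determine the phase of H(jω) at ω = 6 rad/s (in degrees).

∠H(j6) ≈ -99.46°

At s = j6: numerator = 3 + j18, denominator = -122.
∠H = ∠num − ∠den = 80.538° − (180°) = -99.46°.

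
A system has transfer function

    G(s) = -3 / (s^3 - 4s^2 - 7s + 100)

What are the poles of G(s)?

s = 4 ± 3j, -4

The poles are the roots of the denominator s^3 - 4s^2 - 7s + 100 = 0.
Trying s = -4: the polynomial evaluates to 0, so (s + 4) is a factor.
Dividing out leaves s^2 - 8s + 25 = 0.
The quadratic formula then gives s = 4 ± 3j.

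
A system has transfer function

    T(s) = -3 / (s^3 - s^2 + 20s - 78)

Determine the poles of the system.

s = -1 ± 5j, 3

The poles are the roots of the denominator s^3 - s^2 + 20s - 78 = 0.
Trying s = 3: the polynomial evaluates to 0, so (s - 3) is a factor.
Dividing out leaves s^2 + 2s + 26 = 0.
The quadratic formula then gives s = -1 ± 5j.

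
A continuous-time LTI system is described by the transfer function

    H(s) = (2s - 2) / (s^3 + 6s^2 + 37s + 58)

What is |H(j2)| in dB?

|H(j2)|_dB ≈ -24.4 dB

Substitute s = j2: numerator = -2 + j4, denominator = 34 + j66.
|H(j2)| = |-2 + j4| / |34 + j66| = 4.4721 / 74.243 ≈ 0.06024.
In decibels: 20·log₁₀(0.06024) ≈ -24.4 dB.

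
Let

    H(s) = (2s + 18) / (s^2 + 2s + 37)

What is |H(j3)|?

|H(j3)| ≈ 0.6626

Substitute s = j3: numerator = 18 + j6, denominator = 28 + j6.
|H(j3)| = |18 + j6| / |28 + j6| = 18.974 / 28.636 ≈ 0.6626.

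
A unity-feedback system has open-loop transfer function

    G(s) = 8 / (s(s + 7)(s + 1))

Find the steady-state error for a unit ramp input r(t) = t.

G(s) has one pole at the origin.
This is a Type 1 system. Kv = lim_{s→0} s·G(s) = 8/7.
e_ss = 1/Kv = 1/(8/7) = 7/8 ≈ 0.8750.

e_ss = 0.8750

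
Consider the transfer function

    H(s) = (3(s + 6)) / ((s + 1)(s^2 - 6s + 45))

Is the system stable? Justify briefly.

unstable

The poles can be read from the denominator factors: s = -1, 3 ± 6j.
Since the pole(s) at s = 3 ± 6j lie in the right half-plane, the system is unstable.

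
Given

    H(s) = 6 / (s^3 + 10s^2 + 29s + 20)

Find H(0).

Set s = 0: H(0) = (6) / (20) = 3/10.

H(0) = 3/10 ≈ 0.3000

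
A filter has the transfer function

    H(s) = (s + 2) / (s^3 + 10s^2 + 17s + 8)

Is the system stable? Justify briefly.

The denominator s^3 + 10s^2 + 17s + 8 factors as (s + 8)(s + 1)^2, giving poles at s = -8, -1, -1.
Since all poles lie strictly in the left half-plane, the system is stable.

stable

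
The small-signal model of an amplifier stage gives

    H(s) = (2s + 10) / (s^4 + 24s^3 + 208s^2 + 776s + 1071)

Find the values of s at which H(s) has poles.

The poles are the roots of the denominator s^4 + 24s^3 + 208s^2 + 776s + 1071 = 0.
Trying s = -7: the polynomial evaluates to 0, so (s + 7) is a factor.
Dividing out leaves s^3 + 17s^2 + 89s + 153 = 0.
This factors further as (s^2 + 8s + 17)(s + 9) = 0.

s = -4 + j, -4 - j, -7, -9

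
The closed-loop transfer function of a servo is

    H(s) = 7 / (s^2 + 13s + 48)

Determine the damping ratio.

Compare the denominator to the standard form s^2 + 2ζωₙs + ωₙ².
ωₙ² = 48, so ωₙ = √48 ≈ 6.928 rad/s.
2ζωₙ = 13, so ζ = 13/(2·√48) ≈ 0.9382.
With ζ = 0.9382 the response is underdamped.

ζ ≈ 0.9382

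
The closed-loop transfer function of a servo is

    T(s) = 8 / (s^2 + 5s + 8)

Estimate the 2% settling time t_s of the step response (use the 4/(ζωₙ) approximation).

t_s ≈ 1.600 s

Comparing s^2 + 5s + 8 to s^2 + 2ζωₙs + ωₙ²: ωₙ = √8 ≈ 2.828 rad/s and ζ = 5/(2·√8) ≈ 0.8839.
ζωₙ = 5/2 = 2.5, so t_s ≈ 4/(ζωₙ) = 4/2.5 = 1.600 s.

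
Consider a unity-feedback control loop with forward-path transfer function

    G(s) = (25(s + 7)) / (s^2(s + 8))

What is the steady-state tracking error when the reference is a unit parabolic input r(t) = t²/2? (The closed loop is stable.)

e_ss = 0.04571

G(s) has 2 poles at the origin.
This is a Type 2 system. Ka = lim_{s→0} s^2·G(s) = 175/8.
e_ss = 1/Ka = 1/(175/8) = 8/175 ≈ 0.04571.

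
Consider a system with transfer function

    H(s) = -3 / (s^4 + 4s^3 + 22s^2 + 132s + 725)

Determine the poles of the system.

s = 2 ± 5j, -4 ± 3j

The poles are the roots of the denominator s^4 + 4s^3 + 22s^2 + 132s + 725 = 0.
No real roots exist; factor into two real quadratics: (s^2 - 4s + 29)(s^2 + 8s + 25) = 0.
Each quadratic gives a conjugate pair via the quadratic formula.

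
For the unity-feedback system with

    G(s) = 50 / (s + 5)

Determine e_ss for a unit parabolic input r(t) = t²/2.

e_ss = ∞

G(s) has no poles at the origin.
This is a Type 0 system; Ka = lim_{s→0} s^2·G(s) = 0, so the steady-state error for a parabola input is infinite.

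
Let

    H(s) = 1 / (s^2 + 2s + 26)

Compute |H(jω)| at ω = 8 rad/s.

|H(j8)| ≈ 0.02425

Substitute s = j8: numerator = 1, denominator = -38 + j16.
|H(j8)| = |1| / |-38 + j16| = 1 / 41.231 ≈ 0.02425.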